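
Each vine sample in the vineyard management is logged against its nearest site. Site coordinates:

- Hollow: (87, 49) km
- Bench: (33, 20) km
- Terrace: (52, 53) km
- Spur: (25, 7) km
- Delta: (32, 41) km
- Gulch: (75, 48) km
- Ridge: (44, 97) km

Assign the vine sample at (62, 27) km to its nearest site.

Gulch

Squared distances to each site:
Hollow: 1109.000; Bench: 890.000; Terrace: 776.000; Spur: 1769.000; Delta: 1096.000; Gulch: 610.000; Ridge: 5224.000.
Minimum at Gulch.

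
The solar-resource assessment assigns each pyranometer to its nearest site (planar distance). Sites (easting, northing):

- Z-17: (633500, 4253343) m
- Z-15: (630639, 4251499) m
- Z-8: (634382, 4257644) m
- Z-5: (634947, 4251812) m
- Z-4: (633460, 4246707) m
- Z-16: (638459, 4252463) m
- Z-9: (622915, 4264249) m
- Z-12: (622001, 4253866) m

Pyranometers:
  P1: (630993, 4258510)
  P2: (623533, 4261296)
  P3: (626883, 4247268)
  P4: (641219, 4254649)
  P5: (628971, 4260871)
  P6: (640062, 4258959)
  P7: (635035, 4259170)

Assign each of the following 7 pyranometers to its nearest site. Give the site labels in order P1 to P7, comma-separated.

P1 → Z-8 (d²=12235277.00)
P2 → Z-9 (d²=9102133.00)
P3 → Z-15 (d²=32008897.00)
P4 → Z-16 (d²=12396196.00)
P5 → Z-8 (d²=39692450.00)
P6 → Z-8 (d²=33991625.00)
P7 → Z-8 (d²=2755085.00)

Z-8, Z-9, Z-15, Z-16, Z-8, Z-8, Z-8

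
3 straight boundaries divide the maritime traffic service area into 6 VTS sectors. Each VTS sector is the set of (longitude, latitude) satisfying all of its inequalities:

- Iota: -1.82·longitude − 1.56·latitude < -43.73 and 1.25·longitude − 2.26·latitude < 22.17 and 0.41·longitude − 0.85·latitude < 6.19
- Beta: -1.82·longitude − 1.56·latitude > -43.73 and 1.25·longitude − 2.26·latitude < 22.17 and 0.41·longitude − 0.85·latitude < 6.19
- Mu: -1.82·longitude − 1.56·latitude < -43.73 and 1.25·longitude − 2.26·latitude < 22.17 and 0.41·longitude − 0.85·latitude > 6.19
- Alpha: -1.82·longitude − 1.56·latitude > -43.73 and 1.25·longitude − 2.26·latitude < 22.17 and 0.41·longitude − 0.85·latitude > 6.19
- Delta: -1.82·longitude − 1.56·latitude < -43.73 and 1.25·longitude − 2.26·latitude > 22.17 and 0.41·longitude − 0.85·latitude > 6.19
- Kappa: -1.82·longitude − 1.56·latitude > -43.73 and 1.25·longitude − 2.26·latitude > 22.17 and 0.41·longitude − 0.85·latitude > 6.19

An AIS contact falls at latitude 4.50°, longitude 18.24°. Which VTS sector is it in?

Beta

-1.82·18.24 − 1.56·4.50 = -40.217, which is > -43.73
1.25·18.24 − 2.26·4.50 = 12.630, which is < 22.17
0.41·18.24 − 0.85·4.50 = 3.653, which is < 6.19
This sign pattern matches Beta.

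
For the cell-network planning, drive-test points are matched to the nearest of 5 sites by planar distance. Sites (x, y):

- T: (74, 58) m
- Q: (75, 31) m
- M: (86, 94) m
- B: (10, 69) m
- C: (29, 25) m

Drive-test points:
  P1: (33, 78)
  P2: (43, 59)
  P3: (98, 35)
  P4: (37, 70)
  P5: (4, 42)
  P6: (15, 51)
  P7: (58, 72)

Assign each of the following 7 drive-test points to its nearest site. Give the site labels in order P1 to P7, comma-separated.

P1 → B (d²=610.00)
P2 → T (d²=962.00)
P3 → Q (d²=545.00)
P4 → B (d²=730.00)
P5 → B (d²=765.00)
P6 → B (d²=349.00)
P7 → T (d²=452.00)

B, T, Q, B, B, B, T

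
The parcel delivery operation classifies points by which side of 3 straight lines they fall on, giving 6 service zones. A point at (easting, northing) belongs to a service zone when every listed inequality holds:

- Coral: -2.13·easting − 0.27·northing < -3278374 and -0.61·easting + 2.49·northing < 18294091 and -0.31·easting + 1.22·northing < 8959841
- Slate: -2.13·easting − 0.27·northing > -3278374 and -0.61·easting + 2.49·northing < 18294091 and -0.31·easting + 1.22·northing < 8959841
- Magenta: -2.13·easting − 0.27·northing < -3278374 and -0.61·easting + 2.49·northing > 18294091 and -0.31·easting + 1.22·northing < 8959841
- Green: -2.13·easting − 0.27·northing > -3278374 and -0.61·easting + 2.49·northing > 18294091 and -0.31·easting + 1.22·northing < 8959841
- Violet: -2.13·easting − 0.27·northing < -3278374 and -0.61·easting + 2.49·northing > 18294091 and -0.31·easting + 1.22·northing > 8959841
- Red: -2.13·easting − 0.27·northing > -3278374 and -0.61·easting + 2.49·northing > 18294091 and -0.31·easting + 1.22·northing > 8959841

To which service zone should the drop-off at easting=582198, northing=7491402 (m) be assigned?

Green

-2.13·582198 − 0.27·7491402 = -3262760.280, which is > -3278374
-0.61·582198 + 2.49·7491402 = 18298450.200, which is > 18294091
-0.31·582198 + 1.22·7491402 = 8959029.060, which is < 8959841
This sign pattern matches Green.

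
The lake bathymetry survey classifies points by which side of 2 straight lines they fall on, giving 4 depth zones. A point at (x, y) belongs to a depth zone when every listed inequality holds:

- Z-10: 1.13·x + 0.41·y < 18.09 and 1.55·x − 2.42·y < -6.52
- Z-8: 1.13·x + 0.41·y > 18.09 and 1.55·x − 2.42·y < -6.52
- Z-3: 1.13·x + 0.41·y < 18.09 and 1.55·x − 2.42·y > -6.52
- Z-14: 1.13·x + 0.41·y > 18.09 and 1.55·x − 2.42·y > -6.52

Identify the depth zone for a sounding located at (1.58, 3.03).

1.13·1.58 + 0.41·3.03 = 3.028, which is < 18.09
1.55·1.58 − 2.42·3.03 = -4.884, which is > -6.52
This sign pattern matches Z-3.

Z-3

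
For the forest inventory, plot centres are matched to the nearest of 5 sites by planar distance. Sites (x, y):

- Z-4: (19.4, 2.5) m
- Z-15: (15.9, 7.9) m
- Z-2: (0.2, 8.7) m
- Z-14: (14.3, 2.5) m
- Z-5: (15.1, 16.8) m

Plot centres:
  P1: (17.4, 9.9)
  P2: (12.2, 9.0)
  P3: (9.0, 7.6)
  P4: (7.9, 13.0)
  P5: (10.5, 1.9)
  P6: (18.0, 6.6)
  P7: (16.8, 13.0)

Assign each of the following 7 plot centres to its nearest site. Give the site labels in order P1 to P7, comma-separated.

Z-15, Z-15, Z-15, Z-5, Z-14, Z-15, Z-5

P1 → Z-15 (d²=6.25)
P2 → Z-15 (d²=14.90)
P3 → Z-15 (d²=47.70)
P4 → Z-5 (d²=66.28)
P5 → Z-14 (d²=14.80)
P6 → Z-15 (d²=6.10)
P7 → Z-5 (d²=17.33)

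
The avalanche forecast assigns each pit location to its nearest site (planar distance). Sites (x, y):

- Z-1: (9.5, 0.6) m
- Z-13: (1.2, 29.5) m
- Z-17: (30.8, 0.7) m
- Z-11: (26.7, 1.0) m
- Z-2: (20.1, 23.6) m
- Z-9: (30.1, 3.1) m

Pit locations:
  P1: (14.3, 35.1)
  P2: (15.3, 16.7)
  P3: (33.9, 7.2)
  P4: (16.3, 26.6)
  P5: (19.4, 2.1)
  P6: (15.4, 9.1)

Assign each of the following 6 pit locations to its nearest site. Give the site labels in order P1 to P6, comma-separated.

Z-2, Z-2, Z-9, Z-2, Z-11, Z-1

P1 → Z-2 (d²=165.89)
P2 → Z-2 (d²=70.65)
P3 → Z-9 (d²=31.25)
P4 → Z-2 (d²=23.44)
P5 → Z-11 (d²=54.50)
P6 → Z-1 (d²=107.06)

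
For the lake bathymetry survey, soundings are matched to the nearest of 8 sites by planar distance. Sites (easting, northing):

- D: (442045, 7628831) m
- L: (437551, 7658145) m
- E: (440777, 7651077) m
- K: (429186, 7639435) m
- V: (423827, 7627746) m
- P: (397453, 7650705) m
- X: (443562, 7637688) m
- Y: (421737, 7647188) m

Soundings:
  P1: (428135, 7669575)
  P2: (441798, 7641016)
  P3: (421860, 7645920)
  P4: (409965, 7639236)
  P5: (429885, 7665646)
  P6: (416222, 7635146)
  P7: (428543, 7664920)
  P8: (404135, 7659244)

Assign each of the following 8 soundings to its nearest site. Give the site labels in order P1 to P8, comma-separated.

P1 → L (d²=219305956.00)
P2 → X (d²=14187280.00)
P3 → Y (d²=1622953.00)
P4 → Y (d²=201814288.00)
P5 → L (d²=115032557.00)
P6 → V (d²=112596025.00)
P7 → L (d²=127044689.00)
P8 → P (d²=117563645.00)

L, X, Y, Y, L, V, L, P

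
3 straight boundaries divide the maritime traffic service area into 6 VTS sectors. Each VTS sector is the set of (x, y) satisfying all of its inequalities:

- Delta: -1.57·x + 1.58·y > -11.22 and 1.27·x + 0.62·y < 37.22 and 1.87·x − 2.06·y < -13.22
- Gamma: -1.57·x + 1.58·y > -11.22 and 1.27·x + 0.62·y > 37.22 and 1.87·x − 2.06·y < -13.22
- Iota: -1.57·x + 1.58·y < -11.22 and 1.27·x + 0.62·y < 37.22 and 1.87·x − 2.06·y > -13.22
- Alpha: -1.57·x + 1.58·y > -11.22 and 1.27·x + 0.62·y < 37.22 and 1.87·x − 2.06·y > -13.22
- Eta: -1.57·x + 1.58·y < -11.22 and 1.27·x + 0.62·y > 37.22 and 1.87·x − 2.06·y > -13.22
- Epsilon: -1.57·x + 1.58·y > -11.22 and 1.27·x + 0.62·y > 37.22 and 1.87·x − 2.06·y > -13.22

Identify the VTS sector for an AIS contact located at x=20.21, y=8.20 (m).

Iota

-1.57·20.21 + 1.58·8.20 = -18.774, which is < -11.22
1.27·20.21 + 0.62·8.20 = 30.751, which is < 37.22
1.87·20.21 − 2.06·8.20 = 20.901, which is > -13.22
This sign pattern matches Iota.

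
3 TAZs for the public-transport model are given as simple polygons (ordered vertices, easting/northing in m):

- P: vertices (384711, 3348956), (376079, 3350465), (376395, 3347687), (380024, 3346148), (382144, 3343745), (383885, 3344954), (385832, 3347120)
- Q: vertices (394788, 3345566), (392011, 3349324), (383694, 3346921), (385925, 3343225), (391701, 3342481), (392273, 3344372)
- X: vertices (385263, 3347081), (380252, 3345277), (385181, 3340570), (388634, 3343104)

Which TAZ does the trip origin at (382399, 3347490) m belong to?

Cast a ray rightward from (382399, 3347490). For each polygon, the edges (by vertex number in listed order) whose endpoints lie on opposite sides of northing = 3347490, where each meets that height, and whether that is right or left of the point:
P: 3–4 at easting≈376859.5 (left), 7–1 at easting≈385606.1 (right) → 1 crossing.
Q: 1–2 at easting≈393366.2 (right), 2–3 at easting≈385663.4 (right) → 2 crossings.
X: no edge straddles that height → 0 crossings.
Only P has an odd count, so the point is inside P.

P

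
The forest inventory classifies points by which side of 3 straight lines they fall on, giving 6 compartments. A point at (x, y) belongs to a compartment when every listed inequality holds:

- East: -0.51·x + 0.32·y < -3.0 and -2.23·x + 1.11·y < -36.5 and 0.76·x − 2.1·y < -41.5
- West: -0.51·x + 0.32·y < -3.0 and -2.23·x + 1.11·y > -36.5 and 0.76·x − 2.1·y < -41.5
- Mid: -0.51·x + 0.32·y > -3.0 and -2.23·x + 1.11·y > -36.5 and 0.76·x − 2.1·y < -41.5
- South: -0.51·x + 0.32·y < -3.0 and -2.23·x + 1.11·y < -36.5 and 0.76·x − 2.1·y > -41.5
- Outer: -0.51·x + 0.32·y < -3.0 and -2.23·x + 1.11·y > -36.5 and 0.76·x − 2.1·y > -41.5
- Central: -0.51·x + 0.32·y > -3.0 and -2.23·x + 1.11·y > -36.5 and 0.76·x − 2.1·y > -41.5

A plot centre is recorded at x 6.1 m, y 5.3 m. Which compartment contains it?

-0.51·6.1 + 0.32·5.3 = -1.415, which is > -3.0
-2.23·6.1 + 1.11·5.3 = -7.720, which is > -36.5
0.76·6.1 − 2.1·5.3 = -6.494, which is > -41.5
This sign pattern matches Central.

Central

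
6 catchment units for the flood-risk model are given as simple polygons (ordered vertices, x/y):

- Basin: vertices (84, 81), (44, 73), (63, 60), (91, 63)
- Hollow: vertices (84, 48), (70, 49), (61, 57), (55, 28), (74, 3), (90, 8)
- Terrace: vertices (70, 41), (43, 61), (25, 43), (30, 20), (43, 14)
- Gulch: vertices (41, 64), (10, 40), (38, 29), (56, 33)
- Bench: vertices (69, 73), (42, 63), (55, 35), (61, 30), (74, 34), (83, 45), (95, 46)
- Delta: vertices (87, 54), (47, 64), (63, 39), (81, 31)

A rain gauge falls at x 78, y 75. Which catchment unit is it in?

Cast a ray rightward from (78, 75). For each polygon, the edges (by vertex number in listed order) whose endpoints lie on opposite sides of y = 75, where each meets that height, and whether that is right or left of the point:
Basin: 1–2 at x≈54.0 (left), 4–1 at x≈86.3 (right) → 1 crossing.
Hollow: no edge straddles that height → 0 crossings.
Terrace: no edge straddles that height → 0 crossings.
Gulch: no edge straddles that height → 0 crossings.
Bench: no edge straddles that height → 0 crossings.
Delta: no edge straddles that height → 0 crossings.
Only Basin has an odd count, so the point is inside Basin.

Basin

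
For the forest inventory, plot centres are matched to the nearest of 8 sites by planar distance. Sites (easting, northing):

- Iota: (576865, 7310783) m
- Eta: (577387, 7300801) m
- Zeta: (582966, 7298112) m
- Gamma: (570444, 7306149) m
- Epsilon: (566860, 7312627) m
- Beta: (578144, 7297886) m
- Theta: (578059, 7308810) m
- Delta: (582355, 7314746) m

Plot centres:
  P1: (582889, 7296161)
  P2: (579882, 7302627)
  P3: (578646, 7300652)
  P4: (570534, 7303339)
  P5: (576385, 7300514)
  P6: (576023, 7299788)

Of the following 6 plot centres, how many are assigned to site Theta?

P1 → Zeta
P2 → Eta
P3 → Eta
P4 → Gamma
P5 → Eta
P6 → Eta
0 of the 6 go to Theta.

0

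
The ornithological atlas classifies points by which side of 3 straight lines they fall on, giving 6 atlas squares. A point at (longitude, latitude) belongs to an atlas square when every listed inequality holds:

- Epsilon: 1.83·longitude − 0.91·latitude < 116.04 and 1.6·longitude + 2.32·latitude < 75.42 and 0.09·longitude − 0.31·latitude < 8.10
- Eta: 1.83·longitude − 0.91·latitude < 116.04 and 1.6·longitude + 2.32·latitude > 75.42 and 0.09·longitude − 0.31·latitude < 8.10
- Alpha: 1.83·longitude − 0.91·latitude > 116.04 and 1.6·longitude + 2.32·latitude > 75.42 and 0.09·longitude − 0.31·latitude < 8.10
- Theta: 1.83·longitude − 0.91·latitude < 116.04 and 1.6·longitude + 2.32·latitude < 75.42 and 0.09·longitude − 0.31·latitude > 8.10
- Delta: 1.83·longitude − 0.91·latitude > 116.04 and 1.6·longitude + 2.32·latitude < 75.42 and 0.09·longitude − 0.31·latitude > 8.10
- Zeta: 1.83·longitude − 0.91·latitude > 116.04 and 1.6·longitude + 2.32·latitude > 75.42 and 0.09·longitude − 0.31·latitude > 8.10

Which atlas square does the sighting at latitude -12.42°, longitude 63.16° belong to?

1.83·63.16 − 0.91·-12.42 = 126.885, which is > 116.04
1.6·63.16 + 2.32·-12.42 = 72.242, which is < 75.42
0.09·63.16 − 0.31·-12.42 = 9.535, which is > 8.10
This sign pattern matches Delta.

Delta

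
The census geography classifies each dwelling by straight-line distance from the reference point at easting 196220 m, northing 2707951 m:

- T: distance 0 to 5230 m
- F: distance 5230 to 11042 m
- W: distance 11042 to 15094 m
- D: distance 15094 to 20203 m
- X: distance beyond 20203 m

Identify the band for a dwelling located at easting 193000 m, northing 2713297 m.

F

Distance = √((193000−196220)² + (2713297−2707951)²) = √(10368400.000 + 28579716.000) = 6240.843 m.
5230 ≤ 6240.843 < 11042 → F.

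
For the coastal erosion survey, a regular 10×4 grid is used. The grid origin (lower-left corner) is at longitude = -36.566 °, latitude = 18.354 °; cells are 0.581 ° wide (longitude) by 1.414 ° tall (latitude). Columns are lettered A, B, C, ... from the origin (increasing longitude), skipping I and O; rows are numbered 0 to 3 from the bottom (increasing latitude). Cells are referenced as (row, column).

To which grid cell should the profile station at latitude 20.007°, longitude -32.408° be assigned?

Column index: ⌊(-32.408 − -36.566) / 0.581⌋ = ⌊7.157⌋ = 7 → column H
Row offset from origin: ⌊(20.007 − 18.354) / 1.414⌋ = ⌊1.169⌋ = 1 → row 1

(1, H)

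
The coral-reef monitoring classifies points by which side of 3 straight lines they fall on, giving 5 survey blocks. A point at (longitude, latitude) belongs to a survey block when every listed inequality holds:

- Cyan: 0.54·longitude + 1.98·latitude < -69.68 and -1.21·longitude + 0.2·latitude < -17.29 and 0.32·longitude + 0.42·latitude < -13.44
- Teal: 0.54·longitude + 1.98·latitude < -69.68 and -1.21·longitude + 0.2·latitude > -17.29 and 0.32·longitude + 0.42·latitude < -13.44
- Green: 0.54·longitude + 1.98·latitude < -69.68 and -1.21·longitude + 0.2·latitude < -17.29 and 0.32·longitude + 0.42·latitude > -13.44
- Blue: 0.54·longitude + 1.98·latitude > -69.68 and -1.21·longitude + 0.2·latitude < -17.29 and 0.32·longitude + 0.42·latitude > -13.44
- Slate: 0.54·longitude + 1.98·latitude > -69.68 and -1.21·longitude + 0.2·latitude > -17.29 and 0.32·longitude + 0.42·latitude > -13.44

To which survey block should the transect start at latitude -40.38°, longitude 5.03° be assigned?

Teal

0.54·5.03 + 1.98·-40.38 = -77.236, which is < -69.68
-1.21·5.03 + 0.2·-40.38 = -14.162, which is > -17.29
0.32·5.03 + 0.42·-40.38 = -15.350, which is < -13.44
This sign pattern matches Teal.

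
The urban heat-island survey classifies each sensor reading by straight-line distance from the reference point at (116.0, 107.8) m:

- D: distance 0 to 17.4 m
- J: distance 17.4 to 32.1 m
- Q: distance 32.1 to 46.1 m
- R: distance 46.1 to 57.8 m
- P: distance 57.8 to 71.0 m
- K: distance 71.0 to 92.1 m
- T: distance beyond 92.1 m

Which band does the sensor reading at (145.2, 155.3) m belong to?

R

Distance = √((145.2−116.0)² + (155.3−107.8)²) = √(852.640 + 2256.250) = 55.757 m.
46.1 ≤ 55.757 < 57.8 → R.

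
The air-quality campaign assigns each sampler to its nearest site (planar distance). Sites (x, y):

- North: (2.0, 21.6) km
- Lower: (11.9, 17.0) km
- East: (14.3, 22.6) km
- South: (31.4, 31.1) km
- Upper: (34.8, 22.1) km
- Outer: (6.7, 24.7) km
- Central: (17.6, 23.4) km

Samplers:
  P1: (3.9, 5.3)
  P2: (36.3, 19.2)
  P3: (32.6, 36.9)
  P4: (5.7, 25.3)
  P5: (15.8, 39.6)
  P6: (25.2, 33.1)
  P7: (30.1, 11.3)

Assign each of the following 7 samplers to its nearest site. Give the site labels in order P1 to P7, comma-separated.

Lower, Upper, South, Outer, Central, South, Upper

P1 → Lower (d²=200.89)
P2 → Upper (d²=10.66)
P3 → South (d²=35.08)
P4 → Outer (d²=1.36)
P5 → Central (d²=265.68)
P6 → South (d²=42.44)
P7 → Upper (d²=138.73)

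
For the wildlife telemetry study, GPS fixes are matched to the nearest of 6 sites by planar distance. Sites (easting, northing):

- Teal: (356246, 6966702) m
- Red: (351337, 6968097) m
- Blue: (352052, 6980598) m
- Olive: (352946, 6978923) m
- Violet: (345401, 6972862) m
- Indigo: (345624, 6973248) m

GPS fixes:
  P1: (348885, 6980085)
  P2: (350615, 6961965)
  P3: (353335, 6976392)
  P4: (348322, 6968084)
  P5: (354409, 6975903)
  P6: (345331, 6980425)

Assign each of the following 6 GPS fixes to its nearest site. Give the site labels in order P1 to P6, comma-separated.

Blue, Red, Olive, Red, Olive, Blue

P1 → Blue (d²=10293058.00)
P2 → Red (d²=38122708.00)
P3 → Olive (d²=6557282.00)
P4 → Red (d²=9090394.00)
P5 → Olive (d²=11260769.00)
P6 → Blue (d²=45201770.00)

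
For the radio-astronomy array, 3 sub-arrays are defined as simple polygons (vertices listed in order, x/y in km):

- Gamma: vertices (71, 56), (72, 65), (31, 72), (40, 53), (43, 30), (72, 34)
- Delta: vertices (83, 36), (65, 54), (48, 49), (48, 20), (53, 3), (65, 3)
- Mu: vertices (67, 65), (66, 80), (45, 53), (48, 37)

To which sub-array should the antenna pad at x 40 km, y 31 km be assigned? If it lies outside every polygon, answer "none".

Cast a ray rightward from (40, 31). For each polygon, the edges (by vertex number in listed order) whose endpoints lie on opposite sides of y = 31, where each meets that height, and whether that is right or left of the point:
Gamma: 4–5 at x≈42.9 (right), 5–6 at x≈50.2 (right) → 2 crossings.
Delta: 3–4 at x≈48.0 (right), 6–1 at x≈80.3 (right) → 2 crossings.
Mu: no edge straddles that height → 0 crossings.
All counts are even, so the point lies outside every listed polygon.

none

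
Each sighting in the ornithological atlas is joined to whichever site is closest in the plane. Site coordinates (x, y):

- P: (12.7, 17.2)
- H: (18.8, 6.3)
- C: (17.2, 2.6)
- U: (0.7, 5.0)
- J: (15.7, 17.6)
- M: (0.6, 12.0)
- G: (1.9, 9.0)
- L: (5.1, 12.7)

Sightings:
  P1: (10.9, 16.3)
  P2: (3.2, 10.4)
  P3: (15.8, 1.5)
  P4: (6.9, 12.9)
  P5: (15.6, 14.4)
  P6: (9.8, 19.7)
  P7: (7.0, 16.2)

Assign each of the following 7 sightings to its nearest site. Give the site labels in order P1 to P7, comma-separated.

P1 → P (d²=4.05)
P2 → G (d²=3.65)
P3 → C (d²=3.17)
P4 → L (d²=3.28)
P5 → J (d²=10.25)
P6 → P (d²=14.66)
P7 → L (d²=15.86)

P, G, C, L, J, P, L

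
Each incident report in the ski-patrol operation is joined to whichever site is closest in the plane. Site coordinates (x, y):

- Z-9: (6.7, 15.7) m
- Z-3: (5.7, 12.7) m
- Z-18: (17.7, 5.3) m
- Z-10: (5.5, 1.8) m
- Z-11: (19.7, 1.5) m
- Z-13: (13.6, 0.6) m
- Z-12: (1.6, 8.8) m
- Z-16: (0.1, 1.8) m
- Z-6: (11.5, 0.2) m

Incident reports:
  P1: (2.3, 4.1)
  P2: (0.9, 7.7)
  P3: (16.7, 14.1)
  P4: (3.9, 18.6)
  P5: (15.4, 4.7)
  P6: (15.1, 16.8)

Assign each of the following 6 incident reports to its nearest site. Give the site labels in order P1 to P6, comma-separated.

Z-16, Z-12, Z-18, Z-9, Z-18, Z-9

P1 → Z-16 (d²=10.13)
P2 → Z-12 (d²=1.70)
P3 → Z-18 (d²=78.44)
P4 → Z-9 (d²=16.25)
P5 → Z-18 (d²=5.65)
P6 → Z-9 (d²=71.77)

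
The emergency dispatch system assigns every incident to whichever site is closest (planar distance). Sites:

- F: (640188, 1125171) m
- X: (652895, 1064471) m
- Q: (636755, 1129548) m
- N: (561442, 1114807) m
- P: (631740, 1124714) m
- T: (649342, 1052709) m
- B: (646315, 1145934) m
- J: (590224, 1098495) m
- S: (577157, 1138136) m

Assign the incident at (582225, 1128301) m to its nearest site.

Squared distances to each site:
F: 3369506269.000; X: 9068517800.000; Q: 2975075909.000; N: 614021125.000; P: 2464601794.000; T: 10218842153.000; B: 4418450789.000; J: 952381637.000; S: 122411849.000.
Minimum at S.

S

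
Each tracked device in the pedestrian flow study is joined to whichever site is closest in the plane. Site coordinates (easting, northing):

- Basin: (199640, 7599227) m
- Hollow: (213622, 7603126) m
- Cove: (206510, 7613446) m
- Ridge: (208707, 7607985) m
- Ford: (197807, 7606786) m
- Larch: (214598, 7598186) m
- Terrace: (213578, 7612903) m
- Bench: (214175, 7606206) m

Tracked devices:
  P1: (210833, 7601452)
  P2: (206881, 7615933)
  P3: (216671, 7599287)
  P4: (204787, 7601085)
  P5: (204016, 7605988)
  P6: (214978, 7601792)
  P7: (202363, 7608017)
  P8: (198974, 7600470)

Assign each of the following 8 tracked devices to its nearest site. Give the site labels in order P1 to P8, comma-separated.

P1 → Hollow (d²=10580797.00)
P2 → Cove (d²=6322810.00)
P3 → Larch (d²=5509530.00)
P4 → Basin (d²=29943773.00)
P5 → Ridge (d²=25993490.00)
P6 → Hollow (d²=3618292.00)
P7 → Ford (d²=22272497.00)
P8 → Basin (d²=1988605.00)

Hollow, Cove, Larch, Basin, Ridge, Hollow, Ford, Basin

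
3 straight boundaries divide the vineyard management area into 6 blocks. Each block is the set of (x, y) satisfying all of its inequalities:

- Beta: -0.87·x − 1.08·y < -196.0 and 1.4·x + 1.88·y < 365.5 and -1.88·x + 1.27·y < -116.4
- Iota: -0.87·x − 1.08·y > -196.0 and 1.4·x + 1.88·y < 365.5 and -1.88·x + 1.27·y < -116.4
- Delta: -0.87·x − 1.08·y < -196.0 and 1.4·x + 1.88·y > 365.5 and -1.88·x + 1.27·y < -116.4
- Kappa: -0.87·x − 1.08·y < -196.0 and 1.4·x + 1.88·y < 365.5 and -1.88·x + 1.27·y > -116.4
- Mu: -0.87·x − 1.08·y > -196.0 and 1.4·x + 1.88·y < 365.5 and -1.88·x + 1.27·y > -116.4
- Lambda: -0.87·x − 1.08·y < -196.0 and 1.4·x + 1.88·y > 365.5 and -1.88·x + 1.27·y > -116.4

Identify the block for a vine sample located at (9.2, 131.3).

Mu

-0.87·9.2 − 1.08·131.3 = -149.808, which is > -196.0
1.4·9.2 + 1.88·131.3 = 259.724, which is < 365.5
-1.88·9.2 + 1.27·131.3 = 149.455, which is > -116.4
This sign pattern matches Mu.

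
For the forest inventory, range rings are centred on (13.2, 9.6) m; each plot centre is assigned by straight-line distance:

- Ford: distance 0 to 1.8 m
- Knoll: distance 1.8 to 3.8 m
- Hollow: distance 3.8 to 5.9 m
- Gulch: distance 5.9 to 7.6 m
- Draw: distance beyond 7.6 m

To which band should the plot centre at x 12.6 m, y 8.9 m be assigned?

Distance = √((12.6−13.2)² + (8.9−9.6)²) = √(0.360 + 0.490) = 0.922 m.
0 ≤ 0.922 < 1.8 → Ford.

Ford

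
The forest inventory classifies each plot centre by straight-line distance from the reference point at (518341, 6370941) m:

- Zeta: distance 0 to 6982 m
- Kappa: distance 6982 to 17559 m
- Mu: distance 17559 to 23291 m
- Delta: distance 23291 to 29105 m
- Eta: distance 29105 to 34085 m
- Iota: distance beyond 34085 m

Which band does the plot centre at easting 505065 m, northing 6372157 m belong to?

Kappa

Distance = √((505065−518341)² + (6372157−6370941)²) = √(176252176.000 + 1478656.000) = 13331.573 m.
6982 ≤ 13331.573 < 17559 → Kappa.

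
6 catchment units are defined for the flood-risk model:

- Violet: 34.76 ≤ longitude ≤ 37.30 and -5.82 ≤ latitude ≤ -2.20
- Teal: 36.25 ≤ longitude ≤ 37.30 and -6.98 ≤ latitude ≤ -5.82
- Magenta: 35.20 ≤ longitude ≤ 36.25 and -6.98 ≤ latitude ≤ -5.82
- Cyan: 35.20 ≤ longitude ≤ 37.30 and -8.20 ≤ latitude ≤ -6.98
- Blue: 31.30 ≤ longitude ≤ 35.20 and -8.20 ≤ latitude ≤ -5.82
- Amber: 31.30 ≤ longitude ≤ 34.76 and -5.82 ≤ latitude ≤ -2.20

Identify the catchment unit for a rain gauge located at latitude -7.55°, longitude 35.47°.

Cyan

The point has longitude = 35.47 and latitude = -7.55.
Only Cyan satisfies 35.20 ≤ longitude ≤ 37.30 and -8.20 ≤ latitude ≤ -6.98.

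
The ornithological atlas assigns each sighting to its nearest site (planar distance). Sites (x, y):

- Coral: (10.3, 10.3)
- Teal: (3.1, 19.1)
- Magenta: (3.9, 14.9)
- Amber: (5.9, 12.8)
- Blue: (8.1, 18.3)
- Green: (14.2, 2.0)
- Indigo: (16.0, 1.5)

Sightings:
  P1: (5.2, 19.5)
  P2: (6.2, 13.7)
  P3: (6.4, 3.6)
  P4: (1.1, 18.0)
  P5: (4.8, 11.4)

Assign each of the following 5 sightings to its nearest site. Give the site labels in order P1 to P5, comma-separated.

Teal, Amber, Coral, Teal, Amber

P1 → Teal (d²=4.57)
P2 → Amber (d²=0.90)
P3 → Coral (d²=60.10)
P4 → Teal (d²=5.21)
P5 → Amber (d²=3.17)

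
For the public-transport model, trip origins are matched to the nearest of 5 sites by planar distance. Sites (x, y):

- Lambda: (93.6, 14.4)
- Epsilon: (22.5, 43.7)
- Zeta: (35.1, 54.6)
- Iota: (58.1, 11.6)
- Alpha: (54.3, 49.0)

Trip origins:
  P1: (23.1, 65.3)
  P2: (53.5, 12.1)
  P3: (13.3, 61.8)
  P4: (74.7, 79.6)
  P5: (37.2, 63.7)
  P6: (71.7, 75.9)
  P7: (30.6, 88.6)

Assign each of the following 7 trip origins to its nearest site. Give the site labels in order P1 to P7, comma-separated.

Zeta, Iota, Epsilon, Alpha, Zeta, Alpha, Zeta

P1 → Zeta (d²=258.49)
P2 → Iota (d²=21.41)
P3 → Epsilon (d²=412.25)
P4 → Alpha (d²=1352.52)
P5 → Zeta (d²=87.22)
P6 → Alpha (d²=1026.37)
P7 → Zeta (d²=1176.25)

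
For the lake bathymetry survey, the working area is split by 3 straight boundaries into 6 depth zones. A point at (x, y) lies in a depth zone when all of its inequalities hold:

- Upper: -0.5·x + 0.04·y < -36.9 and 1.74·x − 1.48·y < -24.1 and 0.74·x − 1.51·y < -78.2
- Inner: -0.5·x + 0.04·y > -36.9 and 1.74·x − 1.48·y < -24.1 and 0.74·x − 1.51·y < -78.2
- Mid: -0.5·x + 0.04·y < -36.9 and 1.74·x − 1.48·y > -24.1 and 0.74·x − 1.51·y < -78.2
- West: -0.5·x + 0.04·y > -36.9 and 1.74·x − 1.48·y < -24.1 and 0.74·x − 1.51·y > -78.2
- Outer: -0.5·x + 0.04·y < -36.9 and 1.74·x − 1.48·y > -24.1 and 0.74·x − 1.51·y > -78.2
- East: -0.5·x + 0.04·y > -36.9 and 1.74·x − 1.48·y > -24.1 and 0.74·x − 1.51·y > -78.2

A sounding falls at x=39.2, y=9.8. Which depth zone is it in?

-0.5·39.2 + 0.04·9.8 = -19.208, which is > -36.9
1.74·39.2 − 1.48·9.8 = 53.704, which is > -24.1
0.74·39.2 − 1.51·9.8 = 14.210, which is > -78.2
This sign pattern matches East.

East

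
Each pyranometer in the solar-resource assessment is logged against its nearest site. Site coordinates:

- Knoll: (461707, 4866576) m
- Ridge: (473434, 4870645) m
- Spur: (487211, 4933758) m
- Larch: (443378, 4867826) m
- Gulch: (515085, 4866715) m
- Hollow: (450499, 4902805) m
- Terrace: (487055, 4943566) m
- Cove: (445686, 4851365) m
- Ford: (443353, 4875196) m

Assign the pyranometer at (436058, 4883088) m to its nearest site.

Squared distances to each site:
Knoll: 930517345.000; Ridge: 1551793625.000; Spur: 5184078309.000; Larch: 286511044.000; Gulch: 6513341858.000; Hollow: 597302570.000; Terrace: 6258282493.000; Cove: 1099047113.000; Ford: 115500689.000.
Minimum at Ford.

Ford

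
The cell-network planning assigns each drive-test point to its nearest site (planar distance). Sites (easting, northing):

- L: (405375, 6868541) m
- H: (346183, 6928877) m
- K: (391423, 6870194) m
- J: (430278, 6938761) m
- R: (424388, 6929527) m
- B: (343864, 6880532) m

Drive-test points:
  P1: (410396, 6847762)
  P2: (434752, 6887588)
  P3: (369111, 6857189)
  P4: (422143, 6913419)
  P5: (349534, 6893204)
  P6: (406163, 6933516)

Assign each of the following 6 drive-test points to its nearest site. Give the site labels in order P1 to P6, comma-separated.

P1 → L (d²=456977282.00)
P2 → L (d²=1225796338.00)
P3 → K (d²=666955369.00)
P4 → R (d²=264507689.00)
P5 → B (d²=192728484.00)
P6 → R (d²=348062746.00)

L, L, K, R, B, R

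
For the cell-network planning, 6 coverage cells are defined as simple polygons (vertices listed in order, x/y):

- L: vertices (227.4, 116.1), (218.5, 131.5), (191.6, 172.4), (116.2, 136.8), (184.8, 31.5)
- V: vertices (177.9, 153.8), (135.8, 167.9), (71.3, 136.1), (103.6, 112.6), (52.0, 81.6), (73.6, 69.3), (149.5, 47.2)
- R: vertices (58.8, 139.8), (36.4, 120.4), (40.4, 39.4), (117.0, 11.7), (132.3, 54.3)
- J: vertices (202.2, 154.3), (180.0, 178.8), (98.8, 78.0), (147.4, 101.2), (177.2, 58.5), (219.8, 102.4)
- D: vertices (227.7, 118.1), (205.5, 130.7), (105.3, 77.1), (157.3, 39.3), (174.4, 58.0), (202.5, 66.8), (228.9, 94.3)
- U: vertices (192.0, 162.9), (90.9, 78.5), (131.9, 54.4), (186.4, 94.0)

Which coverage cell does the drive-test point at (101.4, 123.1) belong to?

V

Cast a ray rightward from (101.4, 123.1). For each polygon, the edges (by vertex number in listed order) whose endpoints lie on opposite sides of y = 123.1, where each meets that height, and whether that is right or left of the point:
L: 1–2 at x≈223.35 (right), 4–5 at x≈125.13 (right) → 2 crossings.
V: 3–4 at x≈89.17 (left), 7–1 at x≈169.72 (right) → 1 crossing.
R: 1–2 at x≈39.52 (left), 5–1 at x≈73.16 (left) → 0 crossings.
J: 2–3 at x≈135.13 (right), 6–1 at x≈212.78 (right) → 2 crossings.
D: 1–2 at x≈218.89 (right), 2–3 at x≈191.29 (right) → 2 crossings.
U: 1–2 at x≈144.32 (right), 4–1 at x≈188.77 (right) → 2 crossings.
Only V has an odd count, so the point is inside V.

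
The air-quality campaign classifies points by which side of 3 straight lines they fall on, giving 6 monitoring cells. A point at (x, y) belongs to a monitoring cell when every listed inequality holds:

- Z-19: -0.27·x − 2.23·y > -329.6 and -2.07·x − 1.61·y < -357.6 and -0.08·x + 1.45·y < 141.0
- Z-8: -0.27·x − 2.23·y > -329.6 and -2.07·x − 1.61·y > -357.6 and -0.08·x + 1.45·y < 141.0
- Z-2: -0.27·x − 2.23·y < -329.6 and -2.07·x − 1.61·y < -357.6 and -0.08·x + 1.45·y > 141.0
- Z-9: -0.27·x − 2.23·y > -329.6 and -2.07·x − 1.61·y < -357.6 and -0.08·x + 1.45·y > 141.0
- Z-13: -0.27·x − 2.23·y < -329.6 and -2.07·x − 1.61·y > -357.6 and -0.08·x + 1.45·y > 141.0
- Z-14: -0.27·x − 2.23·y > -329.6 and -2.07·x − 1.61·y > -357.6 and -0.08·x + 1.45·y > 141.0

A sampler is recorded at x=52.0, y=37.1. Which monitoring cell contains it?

-0.27·52.0 − 2.23·37.1 = -96.773, which is > -329.6
-2.07·52.0 − 1.61·37.1 = -167.371, which is > -357.6
-0.08·52.0 + 1.45·37.1 = 49.635, which is < 141.0
This sign pattern matches Z-8.

Z-8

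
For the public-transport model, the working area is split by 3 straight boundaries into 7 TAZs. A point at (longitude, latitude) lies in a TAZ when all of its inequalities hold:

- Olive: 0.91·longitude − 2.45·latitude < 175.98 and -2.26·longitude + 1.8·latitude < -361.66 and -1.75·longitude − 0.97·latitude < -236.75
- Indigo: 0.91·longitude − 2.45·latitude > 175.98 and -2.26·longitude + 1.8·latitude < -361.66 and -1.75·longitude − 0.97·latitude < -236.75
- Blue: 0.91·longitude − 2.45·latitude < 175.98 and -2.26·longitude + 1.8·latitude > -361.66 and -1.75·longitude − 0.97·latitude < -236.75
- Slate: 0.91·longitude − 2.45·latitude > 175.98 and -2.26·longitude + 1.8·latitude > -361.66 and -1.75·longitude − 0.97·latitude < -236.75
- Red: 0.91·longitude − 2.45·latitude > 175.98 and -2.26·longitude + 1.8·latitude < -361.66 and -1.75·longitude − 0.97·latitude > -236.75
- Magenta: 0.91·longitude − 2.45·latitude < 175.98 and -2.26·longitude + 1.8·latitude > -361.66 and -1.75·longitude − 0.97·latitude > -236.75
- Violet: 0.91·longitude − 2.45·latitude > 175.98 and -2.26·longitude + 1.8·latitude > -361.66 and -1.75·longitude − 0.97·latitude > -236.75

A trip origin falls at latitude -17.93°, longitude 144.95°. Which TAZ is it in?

0.91·144.95 − 2.45·-17.93 = 175.833, which is < 175.98
-2.26·144.95 + 1.8·-17.93 = -359.861, which is > -361.66
-1.75·144.95 − 0.97·-17.93 = -236.270, which is > -236.75
This sign pattern matches Magenta.

Magenta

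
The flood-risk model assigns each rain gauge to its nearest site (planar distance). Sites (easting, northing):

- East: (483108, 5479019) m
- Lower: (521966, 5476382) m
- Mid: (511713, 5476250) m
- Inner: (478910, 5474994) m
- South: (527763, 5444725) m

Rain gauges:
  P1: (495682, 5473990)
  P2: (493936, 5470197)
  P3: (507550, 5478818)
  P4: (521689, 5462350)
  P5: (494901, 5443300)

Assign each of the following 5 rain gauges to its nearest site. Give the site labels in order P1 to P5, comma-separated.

East, East, Mid, Lower, South

P1 → East (d²=183396317.00)
P2 → East (d²=195073268.00)
P3 → Mid (d²=23925193.00)
P4 → Lower (d²=196973753.00)
P5 → South (d²=1081941669.00)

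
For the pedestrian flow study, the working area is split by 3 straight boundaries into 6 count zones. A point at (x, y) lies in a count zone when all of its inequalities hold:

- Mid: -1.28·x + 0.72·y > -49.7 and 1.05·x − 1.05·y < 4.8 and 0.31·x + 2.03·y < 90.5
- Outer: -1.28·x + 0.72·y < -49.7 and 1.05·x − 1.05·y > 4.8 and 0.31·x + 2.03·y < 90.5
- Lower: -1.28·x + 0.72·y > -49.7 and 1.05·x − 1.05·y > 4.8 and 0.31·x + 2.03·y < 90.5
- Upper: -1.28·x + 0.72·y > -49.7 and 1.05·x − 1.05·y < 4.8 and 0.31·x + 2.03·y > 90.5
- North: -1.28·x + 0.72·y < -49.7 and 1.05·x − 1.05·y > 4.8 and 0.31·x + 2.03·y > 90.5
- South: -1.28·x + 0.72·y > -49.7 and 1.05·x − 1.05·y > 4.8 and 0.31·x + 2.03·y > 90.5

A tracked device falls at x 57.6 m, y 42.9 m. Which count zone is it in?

-1.28·57.6 + 0.72·42.9 = -42.840, which is > -49.7
1.05·57.6 − 1.05·42.9 = 15.435, which is > 4.8
0.31·57.6 + 2.03·42.9 = 104.943, which is > 90.5
This sign pattern matches South.

South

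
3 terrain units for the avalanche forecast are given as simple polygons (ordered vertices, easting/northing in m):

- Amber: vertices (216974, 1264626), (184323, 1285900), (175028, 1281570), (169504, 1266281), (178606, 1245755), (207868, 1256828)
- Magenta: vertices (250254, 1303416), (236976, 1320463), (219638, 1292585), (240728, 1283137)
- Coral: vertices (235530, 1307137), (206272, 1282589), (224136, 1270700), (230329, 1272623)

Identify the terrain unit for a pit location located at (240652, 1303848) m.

Cast a ray rightward from (240652, 1303848). For each polygon, the edges (by vertex number in listed order) whose endpoints lie on opposite sides of northing = 1303848, where each meets that height, and whether that is right or left of the point:
Amber: no edge straddles that height → 0 crossings.
Magenta: 1–2 at easting≈249917.5 (right), 2–3 at easting≈226642.7 (left) → 1 crossing.
Coral: 1–2 at easting≈231609.9 (left), 4–1 at easting≈235034.4 (left) → 0 crossings.
Only Magenta has an odd count, so the point is inside Magenta.

Magenta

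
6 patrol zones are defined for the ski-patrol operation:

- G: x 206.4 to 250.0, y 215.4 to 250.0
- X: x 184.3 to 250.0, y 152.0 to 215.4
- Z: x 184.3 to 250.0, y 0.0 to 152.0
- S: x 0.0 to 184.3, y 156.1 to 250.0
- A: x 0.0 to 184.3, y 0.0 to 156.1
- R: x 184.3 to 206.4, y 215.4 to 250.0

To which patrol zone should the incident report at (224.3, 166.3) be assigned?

X

The point has x = 224.3 and y = 166.3.
Only X satisfies 184.3 ≤ x ≤ 250.0 and 152.0 ≤ y ≤ 215.4.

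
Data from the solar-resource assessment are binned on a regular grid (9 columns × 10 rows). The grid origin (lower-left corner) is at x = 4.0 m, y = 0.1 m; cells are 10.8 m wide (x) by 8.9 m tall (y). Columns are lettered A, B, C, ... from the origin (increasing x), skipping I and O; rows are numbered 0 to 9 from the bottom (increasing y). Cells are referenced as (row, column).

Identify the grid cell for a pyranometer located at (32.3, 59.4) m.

Column index: ⌊(32.3 − 4.0) / 10.8⌋ = ⌊2.620⌋ = 2 → column C
Row offset from origin: ⌊(59.4 − 0.1) / 8.9⌋ = ⌊6.663⌋ = 6 → row 6

(6, C)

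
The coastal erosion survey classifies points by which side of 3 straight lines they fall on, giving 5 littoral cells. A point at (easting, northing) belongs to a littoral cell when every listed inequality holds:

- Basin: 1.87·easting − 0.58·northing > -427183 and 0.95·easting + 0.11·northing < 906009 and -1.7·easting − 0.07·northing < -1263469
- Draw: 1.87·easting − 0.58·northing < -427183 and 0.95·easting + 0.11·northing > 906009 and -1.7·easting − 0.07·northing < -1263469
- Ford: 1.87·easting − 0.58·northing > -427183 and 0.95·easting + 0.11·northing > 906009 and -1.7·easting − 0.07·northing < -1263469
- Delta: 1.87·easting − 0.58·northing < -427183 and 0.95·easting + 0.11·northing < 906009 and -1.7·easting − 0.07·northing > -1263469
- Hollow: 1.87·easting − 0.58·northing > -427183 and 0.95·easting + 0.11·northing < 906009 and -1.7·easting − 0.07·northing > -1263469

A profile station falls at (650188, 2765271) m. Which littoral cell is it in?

1.87·650188 − 0.58·2765271 = -388005.620, which is > -427183
0.95·650188 + 0.11·2765271 = 921858.410, which is > 906009
-1.7·650188 − 0.07·2765271 = -1298888.570, which is < -1263469
This sign pattern matches Ford.

Ford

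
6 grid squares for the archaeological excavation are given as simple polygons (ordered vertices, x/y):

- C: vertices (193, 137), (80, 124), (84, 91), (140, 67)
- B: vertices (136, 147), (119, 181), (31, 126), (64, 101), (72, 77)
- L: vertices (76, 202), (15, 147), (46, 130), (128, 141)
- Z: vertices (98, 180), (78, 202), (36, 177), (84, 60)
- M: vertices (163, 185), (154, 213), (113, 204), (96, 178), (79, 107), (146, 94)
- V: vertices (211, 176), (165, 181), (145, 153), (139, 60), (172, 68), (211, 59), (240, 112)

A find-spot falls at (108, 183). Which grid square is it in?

M

Cast a ray rightward from (108, 183). For each polygon, the edges (by vertex number in listed order) whose endpoints lie on opposite sides of y = 183, where each meets that height, and whether that is right or left of the point:
C: no edge straddles that height → 0 crossings.
B: no edge straddles that height → 0 crossings.
L: 1–2 at x≈54.9 (left), 4–1 at x≈92.2 (left) → 0 crossings.
Z: 1–2 at x≈95.3 (left), 2–3 at x≈46.1 (left) → 0 crossings.
M: 3–4 at x≈99.3 (left), 6–1 at x≈162.6 (right) → 1 crossing.
V: no edge straddles that height → 0 crossings.
Only M has an odd count, so the point is inside M.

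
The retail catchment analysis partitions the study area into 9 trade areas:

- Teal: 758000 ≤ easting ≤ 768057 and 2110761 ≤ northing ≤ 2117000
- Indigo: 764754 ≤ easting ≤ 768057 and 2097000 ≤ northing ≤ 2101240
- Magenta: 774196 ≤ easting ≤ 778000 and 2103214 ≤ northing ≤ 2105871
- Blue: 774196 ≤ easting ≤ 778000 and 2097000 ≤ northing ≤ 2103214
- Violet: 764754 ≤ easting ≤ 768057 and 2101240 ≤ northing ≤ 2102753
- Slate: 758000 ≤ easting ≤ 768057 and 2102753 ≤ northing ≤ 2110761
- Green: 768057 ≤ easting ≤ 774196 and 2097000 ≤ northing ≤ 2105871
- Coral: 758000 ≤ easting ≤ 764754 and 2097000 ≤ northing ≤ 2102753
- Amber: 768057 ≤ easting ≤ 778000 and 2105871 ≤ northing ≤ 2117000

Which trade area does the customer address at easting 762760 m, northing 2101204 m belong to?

The point has easting = 762760 and northing = 2101204.
Only Coral satisfies 758000 ≤ easting ≤ 764754 and 2097000 ≤ northing ≤ 2102753.

Coral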